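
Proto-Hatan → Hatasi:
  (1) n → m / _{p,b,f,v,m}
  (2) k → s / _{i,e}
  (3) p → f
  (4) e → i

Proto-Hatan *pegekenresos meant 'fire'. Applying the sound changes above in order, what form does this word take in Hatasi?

Hatasi: start from *pegekenresos.
  rule 1: no change — pegekenresos
  rule 2 (palatalisation): pegekenresos → pegesenresos
  rule 3 (unconditioned shift): pegesenresos → fegesenresos
  rule 4 (vowel merger): fegesenresos → figisinrisos
  ⇒ Hatasi figisinrisos

figisinrisos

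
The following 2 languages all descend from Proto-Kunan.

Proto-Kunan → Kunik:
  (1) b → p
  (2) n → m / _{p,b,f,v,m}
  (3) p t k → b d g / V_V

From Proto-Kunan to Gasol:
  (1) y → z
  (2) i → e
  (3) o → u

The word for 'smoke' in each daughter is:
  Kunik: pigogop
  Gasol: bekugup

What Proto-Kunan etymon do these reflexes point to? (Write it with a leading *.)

Position 3: Kunik has g, Gasol has k. Gasol preserves k here (none of its changes turn any other segment into k), so the proto-segment is *k.
Position 2: Kunik has i, Gasol has e. Kunik preserves i here (none of its changes turn any other segment into i), so the proto-segment is *i.
Position 6: Kunik has o, Gasol has u. Kunik preserves o here (none of its changes turn any other segment into o), so the proto-segment is *o.
Continuing position by position gives *bikogop; check it forward:
Kunik: *bikogop > pikogop > pigogop  (by unconditioned shift, intervocalic voicing)
Gasol: start from *bikogop.
  rule 1: no change — bikogop
  rule 2 (vowel merger): bikogop → bekogop
  rule 3 (vowel merger): bekogop → bekugup
  ⇒ Gasol bekugup
Only *bikogop yields all of Kunik pigogop, Gasol bekugup.

*bikogop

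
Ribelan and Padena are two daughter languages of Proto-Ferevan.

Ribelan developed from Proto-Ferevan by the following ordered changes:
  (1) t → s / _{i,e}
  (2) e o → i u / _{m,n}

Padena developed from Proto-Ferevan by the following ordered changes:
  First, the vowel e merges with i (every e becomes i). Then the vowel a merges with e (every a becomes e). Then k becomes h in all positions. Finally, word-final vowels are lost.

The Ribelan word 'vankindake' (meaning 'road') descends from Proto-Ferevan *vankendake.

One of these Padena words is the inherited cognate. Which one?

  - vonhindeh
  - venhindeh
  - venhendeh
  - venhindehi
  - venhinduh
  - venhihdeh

venhindeh

Padena: *vankendake
  vankendake → vankindaki   [vowel merger]
  vankindaki → venkindeki   [vowel merger]
  venkindeki → venhindehi   [unconditioned shift]
  venhindehi → venhindeh   [apocope]
  giving Padena venhindeh.
Only 'venhindeh' matches the regular Padena development of *vankendake.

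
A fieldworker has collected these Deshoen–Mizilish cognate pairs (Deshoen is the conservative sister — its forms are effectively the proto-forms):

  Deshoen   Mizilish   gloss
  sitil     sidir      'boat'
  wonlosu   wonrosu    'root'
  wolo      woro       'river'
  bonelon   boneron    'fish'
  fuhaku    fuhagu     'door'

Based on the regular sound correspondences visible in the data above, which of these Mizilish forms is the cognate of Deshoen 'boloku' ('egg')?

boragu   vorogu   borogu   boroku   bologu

wolo ~ woro, bonelon ~ boneron — Deshoen l corresponds to Mizilish r between vowels (before a back vowel).
fuhaku ~ fuhagu — Deshoen k corresponds to Mizilish g between vowels (before a back vowel).
Applying these to Deshoen 'boloku':
  boloku → boroku   (l→r between vowels (before a back vowel))
  boroku → borogu   (k→g between vowels (before a back vowel))
So the Mizilish cognate is 'borogu'.

borogu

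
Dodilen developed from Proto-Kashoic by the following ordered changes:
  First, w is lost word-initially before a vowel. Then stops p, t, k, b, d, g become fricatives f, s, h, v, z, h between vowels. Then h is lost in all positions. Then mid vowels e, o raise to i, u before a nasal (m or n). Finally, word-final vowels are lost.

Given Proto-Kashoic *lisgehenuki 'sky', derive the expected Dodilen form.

Dodilen: *lisgehenuki
  lisgehenuki (rule 1 does not apply)
  lisgehenuki → lisgehenuhi   [intervocalic lenition]
  lisgehenuhi → lisgeenui   [h-loss]
  lisgeenui → lisgeinui   [pre-nasal raising]
  lisgeinui → lisgeinu   [apocope]
  giving Dodilen lisgeinu.

lisgeinu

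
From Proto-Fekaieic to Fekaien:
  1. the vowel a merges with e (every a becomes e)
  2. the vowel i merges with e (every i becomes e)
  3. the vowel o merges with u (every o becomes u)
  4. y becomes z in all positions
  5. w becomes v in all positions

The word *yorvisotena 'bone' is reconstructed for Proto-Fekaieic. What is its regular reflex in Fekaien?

zurvesutene

Fekaien: start from *yorvisotena.
  rule 1 (vowel merger): yorvisotena → yorvisotene
  rule 2 (vowel merger): yorvisotene → yorvesotene
  rule 3 (vowel merger): yorvesotene → yurvesutene
  rule 4 (unconditioned shift): yurvesutene → zurvesutene
  rule 5: no change — zurvesutene
  ⇒ Fekaien zurvesutene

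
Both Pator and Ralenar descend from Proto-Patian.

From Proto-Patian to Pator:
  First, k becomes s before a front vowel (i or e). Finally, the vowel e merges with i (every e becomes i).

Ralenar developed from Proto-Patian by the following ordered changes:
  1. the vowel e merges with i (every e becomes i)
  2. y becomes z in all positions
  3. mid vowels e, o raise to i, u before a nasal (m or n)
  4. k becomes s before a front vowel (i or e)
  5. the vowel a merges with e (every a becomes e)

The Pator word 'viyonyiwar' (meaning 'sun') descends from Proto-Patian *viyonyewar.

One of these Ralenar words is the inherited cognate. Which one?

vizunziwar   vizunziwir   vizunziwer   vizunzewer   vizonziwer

Ralenar: *viyonyewar > viyonyiwar > vizonziwar > vizunziwar > vizunziwer  (by vowel merger, unconditioned shift, pre-nasal raising, vowel merger)
Among the options, 'vizunziwer' alone shows every Ralenar change applied in order.

vizunziwer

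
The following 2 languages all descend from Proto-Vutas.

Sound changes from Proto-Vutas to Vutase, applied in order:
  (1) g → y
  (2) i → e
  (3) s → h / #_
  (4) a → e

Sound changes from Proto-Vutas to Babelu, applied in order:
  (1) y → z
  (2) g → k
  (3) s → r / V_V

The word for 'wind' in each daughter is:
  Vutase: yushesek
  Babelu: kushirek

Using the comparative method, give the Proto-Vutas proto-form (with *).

Position 6: Vutase has s, Babelu has r. Vutase preserves s here (none of its changes turn any other segment into s), so the proto-segment is *s.
Position 1: Vutase has y, Babelu has k. Taking the neighbouring segments as reconstructed: Vutase y could go back to *g or *y; Babelu k could go back to *k or *g — the one source consistent with every daughter is *g.
Position 5: Vutase has e, Babelu has i. Babelu preserves i here (none of its changes turn any other segment into i), so the proto-segment is *i.
This points to *gushisek. Verify forward in each daughter:
Vutase: start from *gushisek.
  rule 1 (unconditioned shift): gushisek → yushisek
  rule 2 (vowel merger): yushisek → yushesek
  rule 3: no change — yushesek
  rule 4: no change — yushesek
  ⇒ Vutase yushesek
Babelu: *gushisek > kushisek > kushirek  (by unconditioned shift, rhotacism)
No other proto-form is consistent with every reflex, so the reconstruction is *gushisek.

*gushisek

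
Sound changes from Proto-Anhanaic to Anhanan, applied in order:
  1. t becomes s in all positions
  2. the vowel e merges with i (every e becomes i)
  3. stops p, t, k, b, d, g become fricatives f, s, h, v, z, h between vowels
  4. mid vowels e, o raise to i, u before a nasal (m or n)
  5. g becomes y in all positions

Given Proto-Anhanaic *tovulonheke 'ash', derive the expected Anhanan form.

Anhanan: *tovulonheke
  tovulonheke → sovulonheke   [unconditioned shift]
  sovulonheke → sovulonhiki   [vowel merger]
  sovulonhiki → sovulonhihi   [intervocalic lenition]
  sovulonhihi → sovulunhihi   [pre-nasal raising]
  sovulunhihi (rule 5 does not apply)
  giving Anhanan sovulunhihi.

sovulunhihi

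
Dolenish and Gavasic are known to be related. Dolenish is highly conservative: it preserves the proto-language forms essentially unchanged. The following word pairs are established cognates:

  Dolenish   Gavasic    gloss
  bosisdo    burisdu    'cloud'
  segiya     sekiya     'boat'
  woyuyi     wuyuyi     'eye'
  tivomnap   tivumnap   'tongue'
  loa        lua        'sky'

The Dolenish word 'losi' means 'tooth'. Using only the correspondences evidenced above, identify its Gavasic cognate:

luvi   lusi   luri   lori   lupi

bosisdo ~ burisdu, woyuyi ~ wuyuyi — Dolenish o corresponds to Gavasic u after a consonant, before a consonant other than r, m, n, p, b, f, v.
bosisdo ~ burisdu — Dolenish s corresponds to Gavasic r between vowels (before a front vowel).
Applying these to Dolenish 'losi':
  losi → lusi   (o→u after a consonant, before a consonant other than r, m, n, p, b, f, v)
  lusi → luri   (s→r between vowels (before a front vowel))
So the Gavasic cognate is 'luri'.

luri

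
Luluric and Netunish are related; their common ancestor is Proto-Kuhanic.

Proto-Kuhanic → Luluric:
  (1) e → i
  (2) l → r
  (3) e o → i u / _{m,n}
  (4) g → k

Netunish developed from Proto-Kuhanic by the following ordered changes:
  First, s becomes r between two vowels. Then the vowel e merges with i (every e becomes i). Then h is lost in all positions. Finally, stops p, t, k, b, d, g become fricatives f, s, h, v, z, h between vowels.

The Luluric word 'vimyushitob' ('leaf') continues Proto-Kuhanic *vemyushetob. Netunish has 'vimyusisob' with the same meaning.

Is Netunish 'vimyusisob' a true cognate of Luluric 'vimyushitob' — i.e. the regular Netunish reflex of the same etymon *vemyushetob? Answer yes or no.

Derive the expected Netunish reflex of *vemyushetob:
Netunish: *vemyushetob > vimyushitob > vimyusitob > vimyusisob  (by vowel merger, h-loss, intervocalic lenition)
Netunish 'vimyusisob' matches the regular reflex exactly, so the pair is cognate.

yes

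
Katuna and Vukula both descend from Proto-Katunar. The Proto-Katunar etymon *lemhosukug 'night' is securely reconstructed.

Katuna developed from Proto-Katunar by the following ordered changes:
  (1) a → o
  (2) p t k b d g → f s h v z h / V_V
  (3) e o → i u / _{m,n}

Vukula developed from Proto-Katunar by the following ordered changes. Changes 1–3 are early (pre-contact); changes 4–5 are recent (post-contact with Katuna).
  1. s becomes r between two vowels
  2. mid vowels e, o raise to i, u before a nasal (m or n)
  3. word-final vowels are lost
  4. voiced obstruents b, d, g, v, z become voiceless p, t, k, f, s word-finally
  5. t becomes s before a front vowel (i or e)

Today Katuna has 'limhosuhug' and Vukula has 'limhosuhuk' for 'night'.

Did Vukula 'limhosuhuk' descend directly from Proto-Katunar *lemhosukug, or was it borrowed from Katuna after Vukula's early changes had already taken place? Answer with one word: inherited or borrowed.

borrowed

If inherited, *lemhosukug would pass through all of Vukula's changes:
Vukula: start from *lemhosukug.
  rule 1 (rhotacism): lemhosukug → lemhorukug
  rule 2 (pre-nasal raising): lemhorukug → limhorukug
  rule 3: no change — limhorukug
  rule 4 (final devoicing): limhorukug → limhorukuk
  rule 5: no change — limhorukuk
  ⇒ Vukula limhorukuk
If borrowed from Katuna 'limhosuhug' after the early changes, it would undergo only the recent ones:
  rule 4 (final devoicing): limhosuhug → limhosuhuk
  rule 5 (palatalisation): no change (limhosuhuk)
  ⇒ as a loan: limhosuhuk
Vukula 'limhosuhuk' matches the loan outcome 'limhosuhuk', not the inherited 'limhorukuk' — it skipped the early Vukula changes, so it was borrowed from Katuna.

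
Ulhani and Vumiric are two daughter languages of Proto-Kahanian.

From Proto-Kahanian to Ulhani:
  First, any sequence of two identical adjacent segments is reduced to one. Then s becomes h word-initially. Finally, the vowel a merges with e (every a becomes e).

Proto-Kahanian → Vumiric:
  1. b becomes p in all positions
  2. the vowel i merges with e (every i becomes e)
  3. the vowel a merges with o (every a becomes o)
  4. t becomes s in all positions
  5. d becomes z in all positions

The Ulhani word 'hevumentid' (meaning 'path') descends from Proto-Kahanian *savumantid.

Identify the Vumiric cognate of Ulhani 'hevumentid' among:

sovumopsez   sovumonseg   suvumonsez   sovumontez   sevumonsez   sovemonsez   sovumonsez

sovumonsez

Vumiric: *savumantid > savumanted > sovumonted > sovumonsed > sovumonsez  (by vowel merger, vowel merger, unconditioned shift, unconditioned shift)
The other candidates each miss or misapply at least one Vumiric change.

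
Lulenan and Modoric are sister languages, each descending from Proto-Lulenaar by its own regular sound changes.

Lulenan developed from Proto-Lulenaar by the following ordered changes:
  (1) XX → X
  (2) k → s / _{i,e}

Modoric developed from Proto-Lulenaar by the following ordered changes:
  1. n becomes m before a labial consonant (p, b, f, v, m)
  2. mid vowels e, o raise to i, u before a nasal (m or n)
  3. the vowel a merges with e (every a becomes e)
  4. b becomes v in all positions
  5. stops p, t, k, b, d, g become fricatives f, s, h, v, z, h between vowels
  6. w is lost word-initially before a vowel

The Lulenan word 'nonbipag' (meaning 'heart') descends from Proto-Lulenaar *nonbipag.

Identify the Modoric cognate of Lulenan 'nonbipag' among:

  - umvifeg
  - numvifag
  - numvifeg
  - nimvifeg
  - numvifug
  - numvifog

numvifeg

Modoric: start from *nonbipag.
  rule 1 (nasal place assimilation): nonbipag → nombipag
  rule 2 (pre-nasal raising): nombipag → numbipag
  rule 3 (vowel merger): numbipag → numbipeg
  rule 4 (unconditioned shift): numbipeg → numvipeg
  rule 5 (intervocalic lenition): numvipeg → numvifeg
  rule 6: no change — numvifeg
  ⇒ Modoric numvifeg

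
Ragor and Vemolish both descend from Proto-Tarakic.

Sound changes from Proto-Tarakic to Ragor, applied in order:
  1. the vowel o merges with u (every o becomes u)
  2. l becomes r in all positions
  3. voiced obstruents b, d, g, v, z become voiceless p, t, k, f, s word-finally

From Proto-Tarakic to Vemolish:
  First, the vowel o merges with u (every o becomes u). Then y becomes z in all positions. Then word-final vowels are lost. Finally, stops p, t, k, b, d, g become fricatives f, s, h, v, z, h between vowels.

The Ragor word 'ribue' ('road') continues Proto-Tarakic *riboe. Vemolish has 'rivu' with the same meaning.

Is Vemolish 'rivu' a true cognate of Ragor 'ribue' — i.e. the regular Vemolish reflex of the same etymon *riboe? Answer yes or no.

yes

Derive the expected Vemolish reflex of *riboe:
Vemolish: *riboe > ribue > ribu > rivu  (by vowel merger, apocope, intervocalic lenition)
Vemolish 'rivu' matches the regular reflex exactly, so the pair is cognate.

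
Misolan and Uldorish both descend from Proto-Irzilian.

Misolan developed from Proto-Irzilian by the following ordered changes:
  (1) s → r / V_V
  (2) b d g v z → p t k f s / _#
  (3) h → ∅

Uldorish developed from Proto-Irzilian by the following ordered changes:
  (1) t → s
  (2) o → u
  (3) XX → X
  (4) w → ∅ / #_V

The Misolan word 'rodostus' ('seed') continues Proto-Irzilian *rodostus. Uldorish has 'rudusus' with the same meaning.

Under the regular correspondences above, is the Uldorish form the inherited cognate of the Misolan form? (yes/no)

yes

Derive the expected Uldorish reflex of *rodostus:
Uldorish: *rodostus > rodossus > rudussus > rudusus  (by unconditioned shift, vowel merger, degemination)
Uldorish 'rudusus' matches the regular reflex exactly, so the pair is cognate.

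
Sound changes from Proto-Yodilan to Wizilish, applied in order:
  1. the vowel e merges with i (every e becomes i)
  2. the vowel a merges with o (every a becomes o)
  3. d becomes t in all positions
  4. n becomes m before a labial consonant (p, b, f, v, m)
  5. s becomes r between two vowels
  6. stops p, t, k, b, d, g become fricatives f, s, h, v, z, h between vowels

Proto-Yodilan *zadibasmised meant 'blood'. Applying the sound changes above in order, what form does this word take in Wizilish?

Wizilish: *zadibasmised > zadibasmisid > zodibosmisid > zotibosmisit > zotibosmirit > zosivosmirit  (by vowel merger, vowel merger, unconditioned shift, rhotacism, intervocalic lenition)

zosivosmirit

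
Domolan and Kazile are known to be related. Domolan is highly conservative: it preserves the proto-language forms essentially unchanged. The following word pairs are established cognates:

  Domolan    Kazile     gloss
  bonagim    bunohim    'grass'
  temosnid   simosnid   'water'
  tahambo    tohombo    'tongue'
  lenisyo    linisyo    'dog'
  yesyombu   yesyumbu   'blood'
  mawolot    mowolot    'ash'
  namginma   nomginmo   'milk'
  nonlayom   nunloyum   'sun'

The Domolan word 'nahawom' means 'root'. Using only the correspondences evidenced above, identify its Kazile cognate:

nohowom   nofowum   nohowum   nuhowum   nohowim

nohowum

bonagim ~ bunohim, tahambo ~ tohombo — Domolan a corresponds to Kazile o after a consonant, before a consonant other than r, m, n, p, b, f, v.
yesyombu ~ yesyumbu, nonlayom ~ nunloyum — Domolan o corresponds to Kazile u after a consonant, before a nasal.
Applying these to Domolan 'nahawom':
  nahawom → nohawom   (a→o after a consonant, before a consonant other than r, m, n, p, b, f, v)
  nohawom → nohowom   (a→o after a consonant, before a consonant other than r, m, n, p, b, f, v)
  nohowom → nohowum   (o→u after a consonant, before a nasal)
So the Kazile cognate is 'nohowum'.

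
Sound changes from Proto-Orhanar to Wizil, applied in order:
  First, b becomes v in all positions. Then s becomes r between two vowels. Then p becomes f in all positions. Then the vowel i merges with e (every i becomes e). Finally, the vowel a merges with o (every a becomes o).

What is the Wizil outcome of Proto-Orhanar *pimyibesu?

femyeveru

Wizil: start from *pimyibesu.
  rule 1 (unconditioned shift): pimyibesu → pimyivesu
  rule 2 (rhotacism): pimyivesu → pimyiveru
  rule 3 (unconditioned shift): pimyiveru → fimyiveru
  rule 4 (vowel merger): fimyiveru → femyeveru
  rule 5: no change — femyeveru
  ⇒ Wizil femyeveru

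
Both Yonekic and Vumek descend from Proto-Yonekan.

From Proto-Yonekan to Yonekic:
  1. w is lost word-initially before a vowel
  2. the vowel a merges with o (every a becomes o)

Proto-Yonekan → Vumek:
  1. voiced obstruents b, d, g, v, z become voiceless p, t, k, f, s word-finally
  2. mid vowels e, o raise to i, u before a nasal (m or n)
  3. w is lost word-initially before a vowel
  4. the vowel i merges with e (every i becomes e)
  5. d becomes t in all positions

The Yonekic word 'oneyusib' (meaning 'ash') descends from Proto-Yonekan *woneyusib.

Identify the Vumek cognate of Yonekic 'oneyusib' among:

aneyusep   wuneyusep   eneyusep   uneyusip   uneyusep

uneyusep

Vumek: start from *woneyusib.
  rule 1 (final devoicing): woneyusib → woneyusip
  rule 2 (pre-nasal raising): woneyusip → wuneyusip
  rule 3 (glide loss): wuneyusip → uneyusip
  rule 4 (vowel merger): uneyusip → uneyusep
  rule 5: no change — uneyusep
  ⇒ Vumek uneyusep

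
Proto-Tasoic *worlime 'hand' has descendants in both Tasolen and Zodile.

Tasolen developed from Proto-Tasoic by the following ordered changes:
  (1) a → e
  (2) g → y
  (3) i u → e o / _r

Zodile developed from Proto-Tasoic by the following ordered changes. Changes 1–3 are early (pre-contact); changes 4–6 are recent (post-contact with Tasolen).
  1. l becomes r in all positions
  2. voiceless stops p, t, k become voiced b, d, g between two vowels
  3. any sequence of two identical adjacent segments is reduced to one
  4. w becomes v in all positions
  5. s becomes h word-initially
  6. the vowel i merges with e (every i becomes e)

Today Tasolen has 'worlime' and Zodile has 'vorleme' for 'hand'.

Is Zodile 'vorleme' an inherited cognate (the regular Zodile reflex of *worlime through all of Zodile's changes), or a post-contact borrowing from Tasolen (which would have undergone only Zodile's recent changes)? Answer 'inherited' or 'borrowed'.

If inherited, *worlime would pass through all of Zodile's changes:
Zodile: start from *worlime.
  rule 1 (unconditioned shift): worlime → worrime
  rule 2: no change — worrime
  rule 3 (degemination): worrime → worime
  rule 4 (unconditioned shift): worime → vorime
  rule 5: no change — vorime
  rule 6 (vowel merger): vorime → voreme
  ⇒ Zodile voreme
If borrowed from Tasolen 'worlime' after the early changes, it would undergo only the recent ones:
  rule 4 (unconditioned shift): worlime → vorlime
  rule 5 (debuccalisation): no change (vorlime)
  rule 6 (vowel merger): vorlime → vorleme
  ⇒ as a loan: vorleme
Zodile 'vorleme' matches the loan outcome 'vorleme', not the inherited 'voreme' — it skipped the early Zodile changes, so it was borrowed from Tasolen.

borrowed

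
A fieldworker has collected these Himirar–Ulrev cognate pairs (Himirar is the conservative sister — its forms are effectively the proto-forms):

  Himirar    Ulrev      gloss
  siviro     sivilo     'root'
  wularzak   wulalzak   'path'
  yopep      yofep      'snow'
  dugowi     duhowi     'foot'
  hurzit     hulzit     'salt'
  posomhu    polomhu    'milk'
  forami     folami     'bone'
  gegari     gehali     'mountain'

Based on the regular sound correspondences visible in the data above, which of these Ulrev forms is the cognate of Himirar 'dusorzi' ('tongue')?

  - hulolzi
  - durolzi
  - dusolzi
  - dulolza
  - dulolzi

posomhu ~ polomhu — Himirar s corresponds to Ulrev l between vowels (before a back vowel).
wularzak ~ wulalzak, hurzit ~ hulzit — Himirar r corresponds to Ulrev l after a vowel, before a consonant other than r, m, n, p, b, f, v.
Applying these to Himirar 'dusorzi':
  dusorzi → dulorzi   (s→l between vowels (before a back vowel))
  dulorzi → dulolzi   (r→l after a vowel, before a consonant other than r, m, n, p, b, f, v)
So the Ulrev cognate is 'dulolzi'.

dulolzi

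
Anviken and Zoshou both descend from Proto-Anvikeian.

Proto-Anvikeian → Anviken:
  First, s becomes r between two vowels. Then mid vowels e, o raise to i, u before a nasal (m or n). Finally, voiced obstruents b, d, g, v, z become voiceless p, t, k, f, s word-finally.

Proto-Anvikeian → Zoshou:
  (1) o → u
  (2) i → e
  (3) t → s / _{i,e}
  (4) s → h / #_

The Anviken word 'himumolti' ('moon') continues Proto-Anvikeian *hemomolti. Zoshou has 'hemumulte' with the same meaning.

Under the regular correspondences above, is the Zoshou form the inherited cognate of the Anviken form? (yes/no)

no

Derive the expected Zoshou reflex of *hemomolti:
Zoshou: *hemomolti > hemumulti > hemumulte > hemumulse  (by vowel merger, vowel merger, palatalisation)
The regular Zoshou reflex would be 'hemumulse', but the attested form is 'hemumulte'. The correspondence is irregular, so they are not cognates (the Zoshou form has a different source).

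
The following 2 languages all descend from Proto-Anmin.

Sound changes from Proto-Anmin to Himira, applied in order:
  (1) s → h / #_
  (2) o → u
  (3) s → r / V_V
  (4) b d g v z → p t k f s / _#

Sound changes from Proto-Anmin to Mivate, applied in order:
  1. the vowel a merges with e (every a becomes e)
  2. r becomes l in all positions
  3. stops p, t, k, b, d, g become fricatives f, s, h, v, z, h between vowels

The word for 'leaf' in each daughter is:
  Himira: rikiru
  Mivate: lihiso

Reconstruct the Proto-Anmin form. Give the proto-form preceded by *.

*rikiso

Position 5: Himira has r, Mivate has s. Taking the neighbouring segments as reconstructed: Himira r could go back to *s or *r; Mivate s could go back to *t or *s — the one source consistent with every daughter is *s.
Position 6: Himira has u, Mivate has o. Mivate preserves o here (none of its changes turn any other segment into o), so the proto-segment is *o.
Position 1: Himira has r, Mivate has l. Taking the neighbouring segments as reconstructed: Himira r can only go back to *r; Mivate l could go back to *l or *r — the one source consistent with every daughter is *r.
Verify the candidate proto-form against each daughter:
Himira: *rikiso > rikisu > rikiru  (by vowel merger, rhotacism)
Mivate: *rikiso
  rikiso (rule 1 does not apply)
  rikiso → likiso   [unconditioned shift]
  likiso → lihiso   [intervocalic lenition]
  giving Mivate lihiso.
No other proto-form is consistent with every reflex, so the reconstruction is *rikiso.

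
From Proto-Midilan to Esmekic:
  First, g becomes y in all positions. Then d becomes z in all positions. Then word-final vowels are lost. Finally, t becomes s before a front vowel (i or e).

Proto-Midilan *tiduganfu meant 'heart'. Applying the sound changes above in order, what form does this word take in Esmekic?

sizuyanf

Esmekic: *tiduganfu > tiduyanfu > tizuyanfu > tizuyanf > sizuyanf  (by unconditioned shift, unconditioned shift, apocope, palatalisation)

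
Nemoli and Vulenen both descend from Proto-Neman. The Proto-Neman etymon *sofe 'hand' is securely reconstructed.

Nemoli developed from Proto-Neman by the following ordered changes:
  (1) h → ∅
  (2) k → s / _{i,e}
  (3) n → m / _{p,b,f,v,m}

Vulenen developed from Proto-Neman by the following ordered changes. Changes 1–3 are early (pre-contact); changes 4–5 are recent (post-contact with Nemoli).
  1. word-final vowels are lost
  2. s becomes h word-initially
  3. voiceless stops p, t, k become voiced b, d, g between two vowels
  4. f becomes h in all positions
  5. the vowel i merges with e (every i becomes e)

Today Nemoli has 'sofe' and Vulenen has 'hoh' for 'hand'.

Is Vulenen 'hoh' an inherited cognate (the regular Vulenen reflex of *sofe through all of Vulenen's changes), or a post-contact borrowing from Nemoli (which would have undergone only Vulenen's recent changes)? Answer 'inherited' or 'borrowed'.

inherited

If inherited, *sofe would pass through all of Vulenen's changes:
Vulenen: *sofe > sof > hof > hoh  (by apocope, debuccalisation, unconditioned shift)
If borrowed from Nemoli 'sofe' after the early changes, it would undergo only the recent ones:
  rule 4 (unconditioned shift): sofe → sohe
  rule 5 (vowel merger): no change (sohe)
  ⇒ as a loan: sohe
Vulenen 'hoh' matches the inherited outcome exactly, so it is an inherited cognate, not a loan.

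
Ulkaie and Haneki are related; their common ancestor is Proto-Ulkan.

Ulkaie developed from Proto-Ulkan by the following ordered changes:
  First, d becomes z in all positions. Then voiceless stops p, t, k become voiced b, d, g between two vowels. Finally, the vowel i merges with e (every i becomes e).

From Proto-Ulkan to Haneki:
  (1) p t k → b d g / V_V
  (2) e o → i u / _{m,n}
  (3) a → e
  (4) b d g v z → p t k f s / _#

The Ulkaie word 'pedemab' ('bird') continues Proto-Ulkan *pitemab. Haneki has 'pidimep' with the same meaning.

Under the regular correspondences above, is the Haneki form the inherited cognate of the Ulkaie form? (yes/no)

yes

Derive the expected Haneki reflex of *pitemab:
Haneki: *pitemab > pidemab > pidimab > pidimeb > pidimep  (by intervocalic voicing, pre-nasal raising, vowel merger, final devoicing)
Haneki 'pidimep' matches the regular reflex exactly, so the pair is cognate.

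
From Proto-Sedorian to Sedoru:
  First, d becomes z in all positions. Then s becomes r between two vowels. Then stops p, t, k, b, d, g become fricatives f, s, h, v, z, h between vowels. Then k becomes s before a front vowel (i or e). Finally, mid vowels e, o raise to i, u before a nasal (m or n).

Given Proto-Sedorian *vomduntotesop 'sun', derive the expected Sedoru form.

vumzuntoserop

Sedoru: *vomduntotesop
  vomduntotesop → vomzuntotesop   [unconditioned shift]
  vomzuntotesop → vomzuntoterop   [rhotacism]
  vomzuntoterop → vomzuntoserop   [intervocalic lenition]
  vomzuntoserop (rule 4 does not apply)
  vomzuntoserop → vumzuntoserop   [pre-nasal raising]
  giving Sedoru vumzuntoserop.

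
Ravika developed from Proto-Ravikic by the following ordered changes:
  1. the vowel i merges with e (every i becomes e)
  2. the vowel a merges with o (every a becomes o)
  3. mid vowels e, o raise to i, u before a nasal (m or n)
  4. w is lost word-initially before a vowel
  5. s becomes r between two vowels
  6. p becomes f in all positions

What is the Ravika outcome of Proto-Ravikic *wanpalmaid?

unfolmoed

Ravika: *wanpalmaid > wanpalmaed > wonpolmoed > wunpolmoed > unpolmoed > unfolmoed  (by vowel merger, vowel merger, pre-nasal raising, glide loss, unconditioned shift)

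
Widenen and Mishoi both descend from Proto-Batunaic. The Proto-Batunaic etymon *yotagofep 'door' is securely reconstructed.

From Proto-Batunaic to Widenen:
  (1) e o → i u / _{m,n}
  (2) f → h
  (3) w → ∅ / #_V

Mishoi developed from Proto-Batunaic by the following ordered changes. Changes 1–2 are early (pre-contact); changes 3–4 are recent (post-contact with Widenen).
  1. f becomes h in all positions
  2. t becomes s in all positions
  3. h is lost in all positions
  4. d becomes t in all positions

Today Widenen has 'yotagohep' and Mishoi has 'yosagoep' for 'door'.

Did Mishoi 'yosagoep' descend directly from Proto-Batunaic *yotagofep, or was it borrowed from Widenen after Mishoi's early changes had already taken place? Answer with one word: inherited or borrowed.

If inherited, *yotagofep would pass through all of Mishoi's changes:
Mishoi: *yotagofep > yotagohep > yosagohep > yosagoep  (by unconditioned shift, unconditioned shift, h-loss)
If borrowed from Widenen 'yotagohep' after the early changes, it would undergo only the recent ones:
  rule 3 (h-loss): yotagohep → yotagoep
  rule 4 (unconditioned shift): no change (yotagoep)
  ⇒ as a loan: yotagoep
Mishoi 'yosagoep' matches the inherited outcome exactly, so it is an inherited cognate, not a loan.

inherited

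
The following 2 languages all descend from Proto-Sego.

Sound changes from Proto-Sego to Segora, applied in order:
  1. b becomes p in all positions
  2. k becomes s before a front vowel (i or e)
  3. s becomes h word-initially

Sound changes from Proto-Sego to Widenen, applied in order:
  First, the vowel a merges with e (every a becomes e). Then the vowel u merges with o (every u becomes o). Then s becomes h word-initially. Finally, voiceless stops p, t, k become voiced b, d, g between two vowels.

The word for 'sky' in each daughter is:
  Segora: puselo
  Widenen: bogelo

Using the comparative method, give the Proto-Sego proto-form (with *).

*bukelo

Position 3: Segora has s, Widenen has g. Taking the neighbouring segments as reconstructed: Segora s could go back to *k or *s; Widenen g could go back to *k or *g — the one source consistent with every daughter is *k.
Position 2: Segora has u, Widenen has o. Segora preserves u here (none of its changes turn any other segment into u), so the proto-segment is *u.
Verify the candidate proto-form against each daughter:
Segora: start from *bukelo.
  rule 1 (unconditioned shift): bukelo → pukelo
  rule 2 (palatalisation): pukelo → puselo
  rule 3: no change — puselo
  ⇒ Segora puselo
Widenen: *bukelo > bokelo > bogelo  (by vowel merger, intervocalic voicing)
Only *bukelo yields all of Segora puselo, Widenen bogelo.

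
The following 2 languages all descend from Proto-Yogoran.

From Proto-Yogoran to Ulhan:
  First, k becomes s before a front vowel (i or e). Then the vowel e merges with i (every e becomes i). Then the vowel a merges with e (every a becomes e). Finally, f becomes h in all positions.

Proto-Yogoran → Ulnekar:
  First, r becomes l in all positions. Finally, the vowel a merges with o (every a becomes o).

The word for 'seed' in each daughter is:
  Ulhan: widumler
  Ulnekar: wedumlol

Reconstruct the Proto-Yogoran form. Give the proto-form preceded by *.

*wedumlar

Position 2: Ulhan has i, Ulnekar has e. Ulnekar preserves e here (none of its changes turn any other segment into e), so the proto-segment is *e.
Position 7: Ulhan has e, Ulnekar has o. In Ulhan, e can only continue *a, so the proto-segment is *a.
Position 8: Ulhan has r, Ulnekar has l. Ulhan preserves r here (none of its changes turn any other segment into r), so the proto-segment is *r.
Verify the candidate proto-form against each daughter:
Ulhan: *wedumlar
  wedumlar (rule 1 does not apply)
  wedumlar → widumlar   [vowel merger]
  widumlar → widumler   [vowel merger]
  widumler (rule 4 does not apply)
  giving Ulhan widumler.
Ulnekar: *wedumlar
  wedumlar → wedumlal   [unconditioned shift]
  wedumlal → wedumlol   [vowel merger]
  giving Ulnekar wedumlol.
*wedumlar is the unique common source.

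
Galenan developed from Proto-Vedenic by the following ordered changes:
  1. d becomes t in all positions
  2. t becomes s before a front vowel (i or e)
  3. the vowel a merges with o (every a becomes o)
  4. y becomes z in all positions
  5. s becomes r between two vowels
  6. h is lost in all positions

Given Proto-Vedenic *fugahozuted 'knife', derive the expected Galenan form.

Galenan: *fugahozuted
  fugahozuted → fugahozutet   [unconditioned shift]
  fugahozutet → fugahozuset   [palatalisation]
  fugahozuset → fugohozuset   [vowel merger]
  fugohozuset (rule 4 does not apply)
  fugohozuset → fugohozuret   [rhotacism]
  fugohozuret → fugoozuret   [h-loss]
  giving Galenan fugoozuret.

fugoozuret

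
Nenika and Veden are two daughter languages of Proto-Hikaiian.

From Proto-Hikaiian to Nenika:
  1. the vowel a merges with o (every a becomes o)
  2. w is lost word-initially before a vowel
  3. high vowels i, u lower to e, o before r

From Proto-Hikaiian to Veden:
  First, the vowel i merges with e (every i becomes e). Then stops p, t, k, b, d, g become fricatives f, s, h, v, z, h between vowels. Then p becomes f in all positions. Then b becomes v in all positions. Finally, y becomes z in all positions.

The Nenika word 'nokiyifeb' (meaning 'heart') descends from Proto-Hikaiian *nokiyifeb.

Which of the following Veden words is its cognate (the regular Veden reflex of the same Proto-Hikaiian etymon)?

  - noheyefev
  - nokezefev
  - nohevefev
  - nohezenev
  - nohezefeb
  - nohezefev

Veden: *nokiyifeb
  nokiyifeb → nokeyefeb   [vowel merger]
  nokeyefeb → noheyefeb   [intervocalic lenition]
  noheyefeb (rule 3 does not apply)
  noheyefeb → noheyefev   [unconditioned shift]
  noheyefev → nohezefev   [unconditioned shift]
  giving Veden nohezefev.
Only 'nohezefev' matches the regular Veden development of *nokiyifeb.

nohezefev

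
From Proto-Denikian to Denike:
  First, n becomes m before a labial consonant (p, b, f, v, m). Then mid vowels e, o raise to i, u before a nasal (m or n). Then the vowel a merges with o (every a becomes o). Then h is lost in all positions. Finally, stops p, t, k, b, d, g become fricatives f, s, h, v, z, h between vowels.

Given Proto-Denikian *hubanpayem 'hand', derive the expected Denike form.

Denike: *hubanpayem > hubampayem > hubampayim > hubompoyim > ubompoyim > uvompoyim  (by nasal place assimilation, pre-nasal raising, vowel merger, h-loss, intervocalic lenition)

uvompoyim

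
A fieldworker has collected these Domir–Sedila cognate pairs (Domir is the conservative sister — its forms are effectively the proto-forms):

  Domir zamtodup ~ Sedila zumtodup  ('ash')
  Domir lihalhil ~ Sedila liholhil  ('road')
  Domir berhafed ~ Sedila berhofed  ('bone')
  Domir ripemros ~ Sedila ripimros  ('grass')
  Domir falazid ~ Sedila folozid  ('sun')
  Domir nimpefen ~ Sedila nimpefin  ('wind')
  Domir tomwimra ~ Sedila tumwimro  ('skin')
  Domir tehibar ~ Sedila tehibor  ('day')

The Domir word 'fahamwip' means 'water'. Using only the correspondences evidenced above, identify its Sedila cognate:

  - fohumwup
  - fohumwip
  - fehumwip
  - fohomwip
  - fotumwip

lihalhil ~ liholhil, falazid ~ folozid — Domir a corresponds to Sedila o after a consonant, before a consonant other than r, m, n, p, b, f, v.
zamtodup ~ zumtodup — Domir a corresponds to Sedila u after a consonant, before a nasal.
Applying these to Domir 'fahamwip':
  fahamwip → fohamwip   (a→o after a consonant, before a consonant other than r, m, n, p, b, f, v)
  fohamwip → fohumwip   (a→u after a consonant, before a nasal)
So the Sedila cognate is 'fohumwip'.

fohumwip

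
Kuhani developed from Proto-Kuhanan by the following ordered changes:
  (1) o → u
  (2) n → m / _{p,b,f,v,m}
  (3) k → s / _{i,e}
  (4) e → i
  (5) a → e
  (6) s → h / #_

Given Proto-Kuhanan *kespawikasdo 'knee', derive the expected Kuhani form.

Kuhani: *kespawikasdo > kespawikasdu > sespawikasdu > sispawikasdu > sispewikesdu > hispewikesdu  (by vowel merger, palatalisation, vowel merger, vowel merger, debuccalisation)

hispewikesdu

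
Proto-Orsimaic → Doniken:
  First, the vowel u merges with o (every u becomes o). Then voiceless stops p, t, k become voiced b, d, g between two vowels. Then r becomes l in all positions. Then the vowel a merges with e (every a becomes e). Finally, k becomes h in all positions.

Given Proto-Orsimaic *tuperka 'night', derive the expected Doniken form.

Doniken: *tuperka > toperka > toberka > tobelka > tobelke > tobelhe  (by vowel merger, intervocalic voicing, unconditioned shift, vowel merger, unconditioned shift)

tobelhe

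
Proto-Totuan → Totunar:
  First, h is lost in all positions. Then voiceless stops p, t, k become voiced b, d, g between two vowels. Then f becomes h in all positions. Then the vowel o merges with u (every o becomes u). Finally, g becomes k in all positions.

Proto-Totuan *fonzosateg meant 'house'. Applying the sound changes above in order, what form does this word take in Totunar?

hunzusadek

Totunar: start from *fonzosateg.
  rule 1: no change — fonzosateg
  rule 2 (intervocalic voicing): fonzosateg → fonzosadeg
  rule 3 (unconditioned shift): fonzosadeg → honzosadeg
  rule 4 (vowel merger): honzosadeg → hunzusadeg
  rule 5 (unconditioned shift): hunzusadeg → hunzusadek
  ⇒ Totunar hunzusadek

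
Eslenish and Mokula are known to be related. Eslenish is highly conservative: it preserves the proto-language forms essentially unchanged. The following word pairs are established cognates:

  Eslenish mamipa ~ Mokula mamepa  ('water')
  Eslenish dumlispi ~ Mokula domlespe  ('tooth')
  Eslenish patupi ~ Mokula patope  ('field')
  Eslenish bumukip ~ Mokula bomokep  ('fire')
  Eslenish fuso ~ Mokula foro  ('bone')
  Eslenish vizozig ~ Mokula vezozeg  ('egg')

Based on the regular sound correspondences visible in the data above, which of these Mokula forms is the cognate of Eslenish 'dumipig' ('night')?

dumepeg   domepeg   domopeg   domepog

dumlispi ~ domlespe, bumukip ~ bomokep — Eslenish u corresponds to Mokula o after a consonant, before a nasal.
mamipa ~ mamepa, bumukip ~ bomokep — Eslenish i corresponds to Mokula e after a consonant, before a labial obstruent.
dumlispi ~ domlespe, vizozig ~ vezozeg — Eslenish i corresponds to Mokula e after a consonant, before a consonant other than r, m, n, p, b, f, v.
Applying these to Eslenish 'dumipig':
  dumipig → domipig   (u→o after a consonant, before a nasal)
  domipig → domepig   (i→e after a consonant, before a labial obstruent)
  domepig → domepeg   (i→e after a consonant, before a consonant other than r, m, n, p, b, f, v)
So the Mokula cognate is 'domepeg'.

domepeg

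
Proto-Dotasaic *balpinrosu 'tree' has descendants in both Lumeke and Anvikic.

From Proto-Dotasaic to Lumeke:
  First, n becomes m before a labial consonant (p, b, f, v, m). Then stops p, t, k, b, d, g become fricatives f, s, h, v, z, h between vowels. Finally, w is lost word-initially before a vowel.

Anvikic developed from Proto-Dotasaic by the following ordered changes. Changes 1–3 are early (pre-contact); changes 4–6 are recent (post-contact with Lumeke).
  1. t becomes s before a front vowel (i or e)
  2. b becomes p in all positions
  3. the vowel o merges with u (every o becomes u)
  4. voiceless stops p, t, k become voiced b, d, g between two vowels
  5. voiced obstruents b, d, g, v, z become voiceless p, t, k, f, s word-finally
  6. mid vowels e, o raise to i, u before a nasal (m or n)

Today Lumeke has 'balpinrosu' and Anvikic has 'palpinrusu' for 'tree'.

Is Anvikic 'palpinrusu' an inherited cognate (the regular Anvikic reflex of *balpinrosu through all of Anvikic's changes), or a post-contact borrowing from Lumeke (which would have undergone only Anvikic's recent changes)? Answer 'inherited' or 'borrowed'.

If inherited, *balpinrosu would pass through all of Anvikic's changes:
Anvikic: *balpinrosu
  balpinrosu (rule 1 does not apply)
  balpinrosu → palpinrosu   [unconditioned shift]
  palpinrosu → palpinrusu   [vowel merger]
  palpinrusu (rule 4 does not apply)
  palpinrusu (rule 5 does not apply)
  palpinrusu (rule 6 does not apply)
  giving Anvikic palpinrusu.
If borrowed from Lumeke 'balpinrosu' after the early changes, it would undergo only the recent ones:
  rule 4 (intervocalic voicing): no change (balpinrosu)
  rule 5 (final devoicing): no change (balpinrosu)
  rule 6 (pre-nasal raising): no change (balpinrosu)
  ⇒ as a loan: balpinrosu
Anvikic 'palpinrusu' matches the inherited outcome exactly, so it is an inherited cognate, not a loan.

inherited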